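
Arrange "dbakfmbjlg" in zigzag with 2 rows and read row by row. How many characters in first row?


Zigzag "dbakfmbjlg" into 2 rows:
Placing characters:
  'd' => row 0
  'b' => row 1
  'a' => row 0
  'k' => row 1
  'f' => row 0
  'm' => row 1
  'b' => row 0
  'j' => row 1
  'l' => row 0
  'g' => row 1
Rows:
  Row 0: "dafbl"
  Row 1: "bkmjg"
First row length: 5

5


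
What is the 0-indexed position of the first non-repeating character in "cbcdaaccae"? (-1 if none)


Input: cbcdaaccae
Character frequencies:
  'a': 3
  'b': 1
  'c': 4
  'd': 1
  'e': 1
Scanning left to right for freq == 1:
  Position 0 ('c'): freq=4, skip
  Position 1 ('b'): unique! => answer = 1

1


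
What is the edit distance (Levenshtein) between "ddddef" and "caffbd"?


Computing edit distance: "ddddef" -> "caffbd"
DP table:
           c    a    f    f    b    d
      0    1    2    3    4    5    6
  d   1    1    2    3    4    5    5
  d   2    2    2    3    4    5    5
  d   3    3    3    3    4    5    5
  d   4    4    4    4    4    5    5
  e   5    5    5    5    5    5    6
  f   6    6    6    5    5    6    6
Edit distance = dp[6][6] = 6

6


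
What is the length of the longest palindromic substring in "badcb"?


Input: "badcb"
Checking substrings for palindromes:
  No multi-char palindromic substrings found
Longest palindromic substring: "b" with length 1

1


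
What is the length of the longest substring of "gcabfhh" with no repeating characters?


Input: "gcabfhh"
Sliding window (track last position of each char):
  Position 0 ('g'): window [0,0] length 1 -- new best
  Position 1 ('c'): window [0,1] length 2 -- new best
  Position 2 ('a'): window [0,2] length 3 -- new best
  Position 3 ('b'): window [0,3] length 4 -- new best
  Position 4 ('f'): window [0,4] length 5 -- new best
  Position 5 ('h'): window [0,5] length 6 -- new best
  Position 6 ('h'): repeat (last at 5), move window start to 6
  Position 6 ('h'): window [6,6] length 1
Longest substring with no repeats: "gcabfh" with length 6

6


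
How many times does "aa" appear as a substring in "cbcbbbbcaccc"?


Searching for "aa" in "cbcbbbbcaccc"
Scanning each position:
  Position 0: "cb" => no
  Position 1: "bc" => no
  Position 2: "cb" => no
  Position 3: "bb" => no
  Position 4: "bb" => no
  Position 5: "bb" => no
  Position 6: "bc" => no
  Position 7: "ca" => no
  Position 8: "ac" => no
  Position 9: "cc" => no
  Position 10: "cc" => no
Total occurrences: 0

0


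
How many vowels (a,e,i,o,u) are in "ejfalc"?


Input: ejfalc
Checking each character:
  'e' at position 0: vowel (running total: 1)
  'j' at position 1: consonant
  'f' at position 2: consonant
  'a' at position 3: vowel (running total: 2)
  'l' at position 4: consonant
  'c' at position 5: consonant
Total vowels: 2

2


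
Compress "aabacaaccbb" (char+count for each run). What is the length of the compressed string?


Input: aabacaaccbb
Runs:
  'a' x 2 => "a2"
  'b' x 1 => "b1"
  'a' x 1 => "a1"
  'c' x 1 => "c1"
  'a' x 2 => "a2"
  'c' x 2 => "c2"
  'b' x 2 => "b2"
Compressed: "a2b1a1c1a2c2b2"
Compressed length: 14

14


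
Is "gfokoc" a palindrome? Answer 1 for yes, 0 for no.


Input: gfokoc
Reversed: cokofg
  Compare pos 0 ('g') with pos 5 ('c'): MISMATCH
  Compare pos 1 ('f') with pos 4 ('o'): MISMATCH
  Compare pos 2 ('o') with pos 3 ('k'): MISMATCH
Result: not a palindrome

0


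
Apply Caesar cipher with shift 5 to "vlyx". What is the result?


Caesar cipher: shift "vlyx" by 5
  'v' (pos 21) + 5 = pos 0 = 'a'
  'l' (pos 11) + 5 = pos 16 = 'q'
  'y' (pos 24) + 5 = pos 3 = 'd'
  'x' (pos 23) + 5 = pos 2 = 'c'
Result: aqdc

aqdc


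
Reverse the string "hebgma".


Input: hebgma
Reading characters right to left:
  Position 5: 'a'
  Position 4: 'm'
  Position 3: 'g'
  Position 2: 'b'
  Position 1: 'e'
  Position 0: 'h'
Reversed: amgbeh

amgbeh


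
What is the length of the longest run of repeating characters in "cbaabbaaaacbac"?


Input: "cbaabbaaaacbac"
Scanning for longest run:
  Position 1 ('b'): new char, reset run to 1
  Position 2 ('a'): new char, reset run to 1
  Position 3 ('a'): continues run of 'a', length=2
  Position 4 ('b'): new char, reset run to 1
  Position 5 ('b'): continues run of 'b', length=2
  Position 6 ('a'): new char, reset run to 1
  Position 7 ('a'): continues run of 'a', length=2
  Position 8 ('a'): continues run of 'a', length=3
  Position 9 ('a'): continues run of 'a', length=4
  Position 10 ('c'): new char, reset run to 1
  Position 11 ('b'): new char, reset run to 1
  Position 12 ('a'): new char, reset run to 1
  Position 13 ('c'): new char, reset run to 1
Longest run: 'a' with length 4

4


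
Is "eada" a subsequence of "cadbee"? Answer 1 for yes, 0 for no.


Check if "eada" is a subsequence of "cadbee"
Greedy scan:
  Position 0 ('c'): no match needed
  Position 1 ('a'): no match needed
  Position 2 ('d'): no match needed
  Position 3 ('b'): no match needed
  Position 4 ('e'): matches sub[0] = 'e'
  Position 5 ('e'): no match needed
Only matched 1/4 characters => not a subsequence

0


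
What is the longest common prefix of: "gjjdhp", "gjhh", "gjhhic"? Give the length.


Words: gjjdhp, gjhh, gjhhic
  Position 0: all 'g' => match
  Position 1: all 'j' => match
  Position 2: ('j', 'h', 'h') => mismatch, stop
LCP = "gj" (length 2)

2


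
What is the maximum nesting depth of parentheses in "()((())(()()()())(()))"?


Input: "()((())(()()()())(()))"
Tracking depth:
  Position 0 '(': depth becomes 1
  Position 1 ')': depth becomes 0
  Position 2 '(': depth becomes 1
  Position 3 '(': depth becomes 2
  Position 4 '(': depth becomes 3
  Position 5 ')': depth becomes 2
  Position 6 ')': depth becomes 1
  Position 7 '(': depth becomes 2
  Position 8 '(': depth becomes 3
  Position 9 ')': depth becomes 2
  Position 10 '(': depth becomes 3
  Position 11 ')': depth becomes 2
  Position 12 '(': depth becomes 3
  Position 13 ')': depth becomes 2
  Position 14 '(': depth becomes 3
  Position 15 ')': depth becomes 2
  Position 16 ')': depth becomes 1
  Position 17 '(': depth becomes 2
  Position 18 '(': depth becomes 3
  Position 19 ')': depth becomes 2
  Position 20 ')': depth becomes 1
  Position 21 ')': depth becomes 0
Maximum depth reached: 3

3


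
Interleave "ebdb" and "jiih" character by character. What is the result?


Interleaving "ebdb" and "jiih":
  Position 0: 'e' from first, 'j' from second => "ej"
  Position 1: 'b' from first, 'i' from second => "bi"
  Position 2: 'd' from first, 'i' from second => "di"
  Position 3: 'b' from first, 'h' from second => "bh"
Result: ejbidibh

ejbidibh


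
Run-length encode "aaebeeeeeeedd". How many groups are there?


Input: aaebeeeeeeedd
Scanning for consecutive runs:
  Group 1: 'a' x 2 (positions 0-1)
  Group 2: 'e' x 1 (positions 2-2)
  Group 3: 'b' x 1 (positions 3-3)
  Group 4: 'e' x 7 (positions 4-10)
  Group 5: 'd' x 2 (positions 11-12)
Total groups: 5

5


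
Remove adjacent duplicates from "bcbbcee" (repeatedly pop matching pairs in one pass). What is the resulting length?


Input: bcbbcee
Stack-based adjacent duplicate removal:
  Read 'b': push. Stack: b
  Read 'c': push. Stack: bc
  Read 'b': push. Stack: bcb
  Read 'b': matches stack top 'b' => pop. Stack: bc
  Read 'c': matches stack top 'c' => pop. Stack: b
  Read 'e': push. Stack: be
  Read 'e': matches stack top 'e' => pop. Stack: b
Final stack: "b" (length 1)

1


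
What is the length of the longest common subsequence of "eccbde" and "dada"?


LCS of "eccbde" and "dada"
DP table:
           d    a    d    a
      0    0    0    0    0
  e   0    0    0    0    0
  c   0    0    0    0    0
  c   0    0    0    0    0
  b   0    0    0    0    0
  d   0    1    1    1    1
  e   0    1    1    1    1
LCS length = dp[6][4] = 1

1


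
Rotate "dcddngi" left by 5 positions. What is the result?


Input: "dcddngi", rotate left by 5
First 5 characters: "dcddn"
Remaining characters: "gi"
Concatenate remaining + first: "gi" + "dcddn" = "gidcddn"

gidcddn


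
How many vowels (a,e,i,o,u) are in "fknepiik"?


Input: fknepiik
Checking each character:
  'f' at position 0: consonant
  'k' at position 1: consonant
  'n' at position 2: consonant
  'e' at position 3: vowel (running total: 1)
  'p' at position 4: consonant
  'i' at position 5: vowel (running total: 2)
  'i' at position 6: vowel (running total: 3)
  'k' at position 7: consonant
Total vowels: 3

3


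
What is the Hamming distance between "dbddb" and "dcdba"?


Comparing "dbddb" and "dcdba" position by position:
  Position 0: 'd' vs 'd' => same
  Position 1: 'b' vs 'c' => differ
  Position 2: 'd' vs 'd' => same
  Position 3: 'd' vs 'b' => differ
  Position 4: 'b' vs 'a' => differ
Total differences (Hamming distance): 3

3


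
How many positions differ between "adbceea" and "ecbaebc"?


Comparing "adbceea" and "ecbaebc" position by position:
  Position 0: 'a' vs 'e' => DIFFER
  Position 1: 'd' vs 'c' => DIFFER
  Position 2: 'b' vs 'b' => same
  Position 3: 'c' vs 'a' => DIFFER
  Position 4: 'e' vs 'e' => same
  Position 5: 'e' vs 'b' => DIFFER
  Position 6: 'a' vs 'c' => DIFFER
Positions that differ: 5

5


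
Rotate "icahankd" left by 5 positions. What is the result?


Input: "icahankd", rotate left by 5
First 5 characters: "icaha"
Remaining characters: "nkd"
Concatenate remaining + first: "nkd" + "icaha" = "nkdicaha"

nkdicaha


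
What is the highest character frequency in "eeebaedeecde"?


Input: eeebaedeecde
Character counts:
  'a': 1
  'b': 1
  'c': 1
  'd': 2
  'e': 7
Maximum frequency: 7

7


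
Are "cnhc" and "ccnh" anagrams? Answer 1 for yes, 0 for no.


Strings: "cnhc", "ccnh"
Sorted first:  cchn
Sorted second: cchn
Sorted forms match => anagrams

1


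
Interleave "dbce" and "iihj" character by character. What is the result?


Interleaving "dbce" and "iihj":
  Position 0: 'd' from first, 'i' from second => "di"
  Position 1: 'b' from first, 'i' from second => "bi"
  Position 2: 'c' from first, 'h' from second => "ch"
  Position 3: 'e' from first, 'j' from second => "ej"
Result: dibichej

dibichej


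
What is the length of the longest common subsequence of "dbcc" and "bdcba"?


LCS of "dbcc" and "bdcba"
DP table:
           b    d    c    b    a
      0    0    0    0    0    0
  d   0    0    1    1    1    1
  b   0    1    1    1    2    2
  c   0    1    1    2    2    2
  c   0    1    1    2    2    2
LCS length = dp[4][5] = 2

2


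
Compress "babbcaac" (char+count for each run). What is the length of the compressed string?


Input: babbcaac
Runs:
  'b' x 1 => "b1"
  'a' x 1 => "a1"
  'b' x 2 => "b2"
  'c' x 1 => "c1"
  'a' x 2 => "a2"
  'c' x 1 => "c1"
Compressed: "b1a1b2c1a2c1"
Compressed length: 12

12


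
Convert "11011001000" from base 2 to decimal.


Input: "11011001000" in base 2
Positional expansion:
  Digit '1' (value 1) x 2^10 = 1024
  Digit '1' (value 1) x 2^9 = 512
  Digit '0' (value 0) x 2^8 = 0
  Digit '1' (value 1) x 2^7 = 128
  Digit '1' (value 1) x 2^6 = 64
  Digit '0' (value 0) x 2^5 = 0
  Digit '0' (value 0) x 2^4 = 0
  Digit '1' (value 1) x 2^3 = 8
  Digit '0' (value 0) x 2^2 = 0
  Digit '0' (value 0) x 2^1 = 0
  Digit '0' (value 0) x 2^0 = 0
Sum = 1736

1736


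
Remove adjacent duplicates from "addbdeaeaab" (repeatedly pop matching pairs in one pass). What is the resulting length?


Input: addbdeaeaab
Stack-based adjacent duplicate removal:
  Read 'a': push. Stack: a
  Read 'd': push. Stack: ad
  Read 'd': matches stack top 'd' => pop. Stack: a
  Read 'b': push. Stack: ab
  Read 'd': push. Stack: abd
  Read 'e': push. Stack: abde
  Read 'a': push. Stack: abdea
  Read 'e': push. Stack: abdeae
  Read 'a': push. Stack: abdeaea
  Read 'a': matches stack top 'a' => pop. Stack: abdeae
  Read 'b': push. Stack: abdeaeb
Final stack: "abdeaeb" (length 7)

7


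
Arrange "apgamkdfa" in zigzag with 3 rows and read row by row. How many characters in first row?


Zigzag "apgamkdfa" into 3 rows:
Placing characters:
  'a' => row 0
  'p' => row 1
  'g' => row 2
  'a' => row 1
  'm' => row 0
  'k' => row 1
  'd' => row 2
  'f' => row 1
  'a' => row 0
Rows:
  Row 0: "ama"
  Row 1: "pakf"
  Row 2: "gd"
First row length: 3

3


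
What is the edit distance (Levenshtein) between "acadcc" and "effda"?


Computing edit distance: "acadcc" -> "effda"
DP table:
           e    f    f    d    a
      0    1    2    3    4    5
  a   1    1    2    3    4    4
  c   2    2    2    3    4    5
  a   3    3    3    3    4    4
  d   4    4    4    4    3    4
  c   5    5    5    5    4    4
  c   6    6    6    6    5    5
Edit distance = dp[6][5] = 5

5


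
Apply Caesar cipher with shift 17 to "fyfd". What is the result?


Caesar cipher: shift "fyfd" by 17
  'f' (pos 5) + 17 = pos 22 = 'w'
  'y' (pos 24) + 17 = pos 15 = 'p'
  'f' (pos 5) + 17 = pos 22 = 'w'
  'd' (pos 3) + 17 = pos 20 = 'u'
Result: wpwu

wpwu


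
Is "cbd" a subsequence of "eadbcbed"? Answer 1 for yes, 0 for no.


Check if "cbd" is a subsequence of "eadbcbed"
Greedy scan:
  Position 0 ('e'): no match needed
  Position 1 ('a'): no match needed
  Position 2 ('d'): no match needed
  Position 3 ('b'): no match needed
  Position 4 ('c'): matches sub[0] = 'c'
  Position 5 ('b'): matches sub[1] = 'b'
  Position 6 ('e'): no match needed
  Position 7 ('d'): matches sub[2] = 'd'
All 3 characters matched => is a subsequence

1


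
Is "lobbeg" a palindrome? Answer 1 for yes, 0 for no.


Input: lobbeg
Reversed: gebbol
  Compare pos 0 ('l') with pos 5 ('g'): MISMATCH
  Compare pos 1 ('o') with pos 4 ('e'): MISMATCH
  Compare pos 2 ('b') with pos 3 ('b'): match
Result: not a palindrome

0


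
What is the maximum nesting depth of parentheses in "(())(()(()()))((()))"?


Input: "(())(()(()()))((()))"
Tracking depth:
  Position 0 '(': depth becomes 1
  Position 1 '(': depth becomes 2
  Position 2 ')': depth becomes 1
  Position 3 ')': depth becomes 0
  Position 4 '(': depth becomes 1
  Position 5 '(': depth becomes 2
  Position 6 ')': depth becomes 1
  Position 7 '(': depth becomes 2
  Position 8 '(': depth becomes 3
  Position 9 ')': depth becomes 2
  Position 10 '(': depth becomes 3
  Position 11 ')': depth becomes 2
  Position 12 ')': depth becomes 1
  Position 13 ')': depth becomes 0
  Position 14 '(': depth becomes 1
  Position 15 '(': depth becomes 2
  Position 16 '(': depth becomes 3
  Position 17 ')': depth becomes 2
  Position 18 ')': depth becomes 1
  Position 19 ')': depth becomes 0
Maximum depth reached: 3

3


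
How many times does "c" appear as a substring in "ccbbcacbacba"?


Searching for "c" in "ccbbcacbacba"
Scanning each position:
  Position 0: "c" => MATCH
  Position 1: "c" => MATCH
  Position 2: "b" => no
  Position 3: "b" => no
  Position 4: "c" => MATCH
  Position 5: "a" => no
  Position 6: "c" => MATCH
  Position 7: "b" => no
  Position 8: "a" => no
  Position 9: "c" => MATCH
  Position 10: "b" => no
  Position 11: "a" => no
Total occurrences: 5

5


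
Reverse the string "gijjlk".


Input: gijjlk
Reading characters right to left:
  Position 5: 'k'
  Position 4: 'l'
  Position 3: 'j'
  Position 2: 'j'
  Position 1: 'i'
  Position 0: 'g'
Reversed: kljjig

kljjig


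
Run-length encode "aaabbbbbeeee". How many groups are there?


Input: aaabbbbbeeee
Scanning for consecutive runs:
  Group 1: 'a' x 3 (positions 0-2)
  Group 2: 'b' x 5 (positions 3-7)
  Group 3: 'e' x 4 (positions 8-11)
Total groups: 3

3


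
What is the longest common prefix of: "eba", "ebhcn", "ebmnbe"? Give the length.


Words: eba, ebhcn, ebmnbe
  Position 0: all 'e' => match
  Position 1: all 'b' => match
  Position 2: ('a', 'h', 'm') => mismatch, stop
LCP = "eb" (length 2)

2


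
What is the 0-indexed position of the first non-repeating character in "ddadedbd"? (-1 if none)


Input: ddadedbd
Character frequencies:
  'a': 1
  'b': 1
  'd': 5
  'e': 1
Scanning left to right for freq == 1:
  Position 0 ('d'): freq=5, skip
  Position 1 ('d'): freq=5, skip
  Position 2 ('a'): unique! => answer = 2

2


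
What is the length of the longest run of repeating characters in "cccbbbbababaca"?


Input: "cccbbbbababaca"
Scanning for longest run:
  Position 1 ('c'): continues run of 'c', length=2
  Position 2 ('c'): continues run of 'c', length=3
  Position 3 ('b'): new char, reset run to 1
  Position 4 ('b'): continues run of 'b', length=2
  Position 5 ('b'): continues run of 'b', length=3
  Position 6 ('b'): continues run of 'b', length=4
  Position 7 ('a'): new char, reset run to 1
  Position 8 ('b'): new char, reset run to 1
  Position 9 ('a'): new char, reset run to 1
  Position 10 ('b'): new char, reset run to 1
  Position 11 ('a'): new char, reset run to 1
  Position 12 ('c'): new char, reset run to 1
  Position 13 ('a'): new char, reset run to 1
Longest run: 'b' with length 4

4


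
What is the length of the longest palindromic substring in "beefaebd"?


Input: "beefaebd"
Checking substrings for palindromes:
  [1:3] "ee" (len 2) => palindrome
Longest palindromic substring: "ee" with length 2

2


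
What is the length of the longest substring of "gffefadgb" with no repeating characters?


Input: "gffefadgb"
Sliding window (track last position of each char):
  Position 0 ('g'): window [0,0] length 1 -- new best
  Position 1 ('f'): window [0,1] length 2 -- new best
  Position 2 ('f'): repeat (last at 1), move window start to 2
  Position 2 ('f'): window [2,2] length 1
  Position 3 ('e'): window [2,3] length 2
  Position 4 ('f'): repeat (last at 2), move window start to 3
  Position 4 ('f'): window [3,4] length 2
  Position 5 ('a'): window [3,5] length 3 -- new best
  Position 6 ('d'): window [3,6] length 4 -- new best
  Position 7 ('g'): window [3,7] length 5 -- new best
  Position 8 ('b'): window [3,8] length 6 -- new best
Longest substring with no repeats: "efadgb" with length 6

6


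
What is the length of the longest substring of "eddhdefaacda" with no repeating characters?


Input: "eddhdefaacda"
Sliding window (track last position of each char):
  Position 0 ('e'): window [0,0] length 1 -- new best
  Position 1 ('d'): window [0,1] length 2 -- new best
  Position 2 ('d'): repeat (last at 1), move window start to 2
  Position 2 ('d'): window [2,2] length 1
  Position 3 ('h'): window [2,3] length 2
  Position 4 ('d'): repeat (last at 2), move window start to 3
  Position 4 ('d'): window [3,4] length 2
  Position 5 ('e'): window [3,5] length 3 -- new best
  Position 6 ('f'): window [3,6] length 4 -- new best
  Position 7 ('a'): window [3,7] length 5 -- new best
  Position 8 ('a'): repeat (last at 7), move window start to 8
  Position 8 ('a'): window [8,8] length 1
  Position 9 ('c'): window [8,9] length 2
  Position 10 ('d'): window [8,10] length 3
  Position 11 ('a'): repeat (last at 8), move window start to 9
  Position 11 ('a'): window [9,11] length 3
Longest substring with no repeats: "hdefa" with length 5

5


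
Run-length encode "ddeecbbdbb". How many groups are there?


Input: ddeecbbdbb
Scanning for consecutive runs:
  Group 1: 'd' x 2 (positions 0-1)
  Group 2: 'e' x 2 (positions 2-3)
  Group 3: 'c' x 1 (positions 4-4)
  Group 4: 'b' x 2 (positions 5-6)
  Group 5: 'd' x 1 (positions 7-7)
  Group 6: 'b' x 2 (positions 8-9)
Total groups: 6

6


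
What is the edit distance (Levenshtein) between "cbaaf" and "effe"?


Computing edit distance: "cbaaf" -> "effe"
DP table:
           e    f    f    e
      0    1    2    3    4
  c   1    1    2    3    4
  b   2    2    2    3    4
  a   3    3    3    3    4
  a   4    4    4    4    4
  f   5    5    4    4    5
Edit distance = dp[5][4] = 5

5


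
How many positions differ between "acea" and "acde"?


Comparing "acea" and "acde" position by position:
  Position 0: 'a' vs 'a' => same
  Position 1: 'c' vs 'c' => same
  Position 2: 'e' vs 'd' => DIFFER
  Position 3: 'a' vs 'e' => DIFFER
Positions that differ: 2

2


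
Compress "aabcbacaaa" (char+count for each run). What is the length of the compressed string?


Input: aabcbacaaa
Runs:
  'a' x 2 => "a2"
  'b' x 1 => "b1"
  'c' x 1 => "c1"
  'b' x 1 => "b1"
  'a' x 1 => "a1"
  'c' x 1 => "c1"
  'a' x 3 => "a3"
Compressed: "a2b1c1b1a1c1a3"
Compressed length: 14

14


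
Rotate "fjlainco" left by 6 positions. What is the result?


Input: "fjlainco", rotate left by 6
First 6 characters: "fjlain"
Remaining characters: "co"
Concatenate remaining + first: "co" + "fjlain" = "cofjlain"

cofjlain


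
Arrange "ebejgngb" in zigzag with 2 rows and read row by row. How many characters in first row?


Zigzag "ebejgngb" into 2 rows:
Placing characters:
  'e' => row 0
  'b' => row 1
  'e' => row 0
  'j' => row 1
  'g' => row 0
  'n' => row 1
  'g' => row 0
  'b' => row 1
Rows:
  Row 0: "eegg"
  Row 1: "bjnb"
First row length: 4

4


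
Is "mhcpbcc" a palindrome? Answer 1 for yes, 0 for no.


Input: mhcpbcc
Reversed: ccbpchm
  Compare pos 0 ('m') with pos 6 ('c'): MISMATCH
  Compare pos 1 ('h') with pos 5 ('c'): MISMATCH
  Compare pos 2 ('c') with pos 4 ('b'): MISMATCH
Result: not a palindrome

0


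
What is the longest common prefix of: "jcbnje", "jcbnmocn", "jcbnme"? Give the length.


Words: jcbnje, jcbnmocn, jcbnme
  Position 0: all 'j' => match
  Position 1: all 'c' => match
  Position 2: all 'b' => match
  Position 3: all 'n' => match
  Position 4: ('j', 'm', 'm') => mismatch, stop
LCP = "jcbn" (length 4)

4


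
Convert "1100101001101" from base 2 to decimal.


Input: "1100101001101" in base 2
Positional expansion:
  Digit '1' (value 1) x 2^12 = 4096
  Digit '1' (value 1) x 2^11 = 2048
  Digit '0' (value 0) x 2^10 = 0
  Digit '0' (value 0) x 2^9 = 0
  Digit '1' (value 1) x 2^8 = 256
  Digit '0' (value 0) x 2^7 = 0
  Digit '1' (value 1) x 2^6 = 64
  Digit '0' (value 0) x 2^5 = 0
  Digit '0' (value 0) x 2^4 = 0
  Digit '1' (value 1) x 2^3 = 8
  Digit '1' (value 1) x 2^2 = 4
  Digit '0' (value 0) x 2^1 = 0
  Digit '1' (value 1) x 2^0 = 1
Sum = 6477

6477


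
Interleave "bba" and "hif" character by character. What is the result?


Interleaving "bba" and "hif":
  Position 0: 'b' from first, 'h' from second => "bh"
  Position 1: 'b' from first, 'i' from second => "bi"
  Position 2: 'a' from first, 'f' from second => "af"
Result: bhbiaf

bhbiaf


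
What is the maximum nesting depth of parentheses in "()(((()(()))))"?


Input: "()(((()(()))))"
Tracking depth:
  Position 0 '(': depth becomes 1
  Position 1 ')': depth becomes 0
  Position 2 '(': depth becomes 1
  Position 3 '(': depth becomes 2
  Position 4 '(': depth becomes 3
  Position 5 '(': depth becomes 4
  Position 6 ')': depth becomes 3
  Position 7 '(': depth becomes 4
  Position 8 '(': depth becomes 5
  Position 9 ')': depth becomes 4
  Position 10 ')': depth becomes 3
  Position 11 ')': depth becomes 2
  Position 12 ')': depth becomes 1
  Position 13 ')': depth becomes 0
Maximum depth reached: 5

5


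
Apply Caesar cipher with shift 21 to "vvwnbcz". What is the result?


Caesar cipher: shift "vvwnbcz" by 21
  'v' (pos 21) + 21 = pos 16 = 'q'
  'v' (pos 21) + 21 = pos 16 = 'q'
  'w' (pos 22) + 21 = pos 17 = 'r'
  'n' (pos 13) + 21 = pos 8 = 'i'
  'b' (pos 1) + 21 = pos 22 = 'w'
  'c' (pos 2) + 21 = pos 23 = 'x'
  'z' (pos 25) + 21 = pos 20 = 'u'
Result: qqriwxu

qqriwxu


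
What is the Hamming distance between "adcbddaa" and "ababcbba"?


Comparing "adcbddaa" and "ababcbba" position by position:
  Position 0: 'a' vs 'a' => same
  Position 1: 'd' vs 'b' => differ
  Position 2: 'c' vs 'a' => differ
  Position 3: 'b' vs 'b' => same
  Position 4: 'd' vs 'c' => differ
  Position 5: 'd' vs 'b' => differ
  Position 6: 'a' vs 'b' => differ
  Position 7: 'a' vs 'a' => same
Total differences (Hamming distance): 5

5


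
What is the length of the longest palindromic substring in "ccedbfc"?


Input: "ccedbfc"
Checking substrings for palindromes:
  [0:2] "cc" (len 2) => palindrome
Longest palindromic substring: "cc" with length 2

2


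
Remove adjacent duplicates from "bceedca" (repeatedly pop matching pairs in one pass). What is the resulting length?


Input: bceedca
Stack-based adjacent duplicate removal:
  Read 'b': push. Stack: b
  Read 'c': push. Stack: bc
  Read 'e': push. Stack: bce
  Read 'e': matches stack top 'e' => pop. Stack: bc
  Read 'd': push. Stack: bcd
  Read 'c': push. Stack: bcdc
  Read 'a': push. Stack: bcdca
Final stack: "bcdca" (length 5)

5


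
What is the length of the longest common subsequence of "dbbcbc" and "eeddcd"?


LCS of "dbbcbc" and "eeddcd"
DP table:
           e    e    d    d    c    d
      0    0    0    0    0    0    0
  d   0    0    0    1    1    1    1
  b   0    0    0    1    1    1    1
  b   0    0    0    1    1    1    1
  c   0    0    0    1    1    2    2
  b   0    0    0    1    1    2    2
  c   0    0    0    1    1    2    2
LCS length = dp[6][6] = 2

2


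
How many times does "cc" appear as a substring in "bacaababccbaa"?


Searching for "cc" in "bacaababccbaa"
Scanning each position:
  Position 0: "ba" => no
  Position 1: "ac" => no
  Position 2: "ca" => no
  Position 3: "aa" => no
  Position 4: "ab" => no
  Position 5: "ba" => no
  Position 6: "ab" => no
  Position 7: "bc" => no
  Position 8: "cc" => MATCH
  Position 9: "cb" => no
  Position 10: "ba" => no
  Position 11: "aa" => no
Total occurrences: 1

1


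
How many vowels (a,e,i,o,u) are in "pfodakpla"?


Input: pfodakpla
Checking each character:
  'p' at position 0: consonant
  'f' at position 1: consonant
  'o' at position 2: vowel (running total: 1)
  'd' at position 3: consonant
  'a' at position 4: vowel (running total: 2)
  'k' at position 5: consonant
  'p' at position 6: consonant
  'l' at position 7: consonant
  'a' at position 8: vowel (running total: 3)
Total vowels: 3

3


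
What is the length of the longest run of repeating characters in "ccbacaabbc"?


Input: "ccbacaabbc"
Scanning for longest run:
  Position 1 ('c'): continues run of 'c', length=2
  Position 2 ('b'): new char, reset run to 1
  Position 3 ('a'): new char, reset run to 1
  Position 4 ('c'): new char, reset run to 1
  Position 5 ('a'): new char, reset run to 1
  Position 6 ('a'): continues run of 'a', length=2
  Position 7 ('b'): new char, reset run to 1
  Position 8 ('b'): continues run of 'b', length=2
  Position 9 ('c'): new char, reset run to 1
Longest run: 'c' with length 2

2


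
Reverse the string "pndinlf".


Input: pndinlf
Reading characters right to left:
  Position 6: 'f'
  Position 5: 'l'
  Position 4: 'n'
  Position 3: 'i'
  Position 2: 'd'
  Position 1: 'n'
  Position 0: 'p'
Reversed: flnidnp

flnidnp


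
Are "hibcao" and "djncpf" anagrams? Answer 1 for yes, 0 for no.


Strings: "hibcao", "djncpf"
Sorted first:  abchio
Sorted second: cdfjnp
Differ at position 0: 'a' vs 'c' => not anagrams

0


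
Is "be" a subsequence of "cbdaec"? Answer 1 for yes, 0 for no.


Check if "be" is a subsequence of "cbdaec"
Greedy scan:
  Position 0 ('c'): no match needed
  Position 1 ('b'): matches sub[0] = 'b'
  Position 2 ('d'): no match needed
  Position 3 ('a'): no match needed
  Position 4 ('e'): matches sub[1] = 'e'
  Position 5 ('c'): no match needed
All 2 characters matched => is a subsequence

1


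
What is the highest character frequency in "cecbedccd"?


Input: cecbedccd
Character counts:
  'b': 1
  'c': 4
  'd': 2
  'e': 2
Maximum frequency: 4

4


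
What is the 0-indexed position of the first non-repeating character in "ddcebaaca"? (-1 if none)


Input: ddcebaaca
Character frequencies:
  'a': 3
  'b': 1
  'c': 2
  'd': 2
  'e': 1
Scanning left to right for freq == 1:
  Position 0 ('d'): freq=2, skip
  Position 1 ('d'): freq=2, skip
  Position 2 ('c'): freq=2, skip
  Position 3 ('e'): unique! => answer = 3

3


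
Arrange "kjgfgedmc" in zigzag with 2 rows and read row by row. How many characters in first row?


Zigzag "kjgfgedmc" into 2 rows:
Placing characters:
  'k' => row 0
  'j' => row 1
  'g' => row 0
  'f' => row 1
  'g' => row 0
  'e' => row 1
  'd' => row 0
  'm' => row 1
  'c' => row 0
Rows:
  Row 0: "kggdc"
  Row 1: "jfem"
First row length: 5

5


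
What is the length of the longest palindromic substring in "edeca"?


Input: "edeca"
Checking substrings for palindromes:
  [0:3] "ede" (len 3) => palindrome
Longest palindromic substring: "ede" with length 3

3


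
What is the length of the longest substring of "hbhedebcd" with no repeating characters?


Input: "hbhedebcd"
Sliding window (track last position of each char):
  Position 0 ('h'): window [0,0] length 1 -- new best
  Position 1 ('b'): window [0,1] length 2 -- new best
  Position 2 ('h'): repeat (last at 0), move window start to 1
  Position 2 ('h'): window [1,2] length 2
  Position 3 ('e'): window [1,3] length 3 -- new best
  Position 4 ('d'): window [1,4] length 4 -- new best
  Position 5 ('e'): repeat (last at 3), move window start to 4
  Position 5 ('e'): window [4,5] length 2
  Position 6 ('b'): window [4,6] length 3
  Position 7 ('c'): window [4,7] length 4
  Position 8 ('d'): repeat (last at 4), move window start to 5
  Position 8 ('d'): window [5,8] length 4
Longest substring with no repeats: "bhed" with length 4

4


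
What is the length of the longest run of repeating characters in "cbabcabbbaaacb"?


Input: "cbabcabbbaaacb"
Scanning for longest run:
  Position 1 ('b'): new char, reset run to 1
  Position 2 ('a'): new char, reset run to 1
  Position 3 ('b'): new char, reset run to 1
  Position 4 ('c'): new char, reset run to 1
  Position 5 ('a'): new char, reset run to 1
  Position 6 ('b'): new char, reset run to 1
  Position 7 ('b'): continues run of 'b', length=2
  Position 8 ('b'): continues run of 'b', length=3
  Position 9 ('a'): new char, reset run to 1
  Position 10 ('a'): continues run of 'a', length=2
  Position 11 ('a'): continues run of 'a', length=3
  Position 12 ('c'): new char, reset run to 1
  Position 13 ('b'): new char, reset run to 1
Longest run: 'b' with length 3

3


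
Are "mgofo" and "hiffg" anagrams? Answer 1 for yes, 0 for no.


Strings: "mgofo", "hiffg"
Sorted first:  fgmoo
Sorted second: ffghi
Differ at position 1: 'g' vs 'f' => not anagrams

0


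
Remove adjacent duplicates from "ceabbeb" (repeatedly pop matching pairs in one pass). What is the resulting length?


Input: ceabbeb
Stack-based adjacent duplicate removal:
  Read 'c': push. Stack: c
  Read 'e': push. Stack: ce
  Read 'a': push. Stack: cea
  Read 'b': push. Stack: ceab
  Read 'b': matches stack top 'b' => pop. Stack: cea
  Read 'e': push. Stack: ceae
  Read 'b': push. Stack: ceaeb
Final stack: "ceaeb" (length 5)

5


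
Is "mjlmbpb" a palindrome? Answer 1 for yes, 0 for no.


Input: mjlmbpb
Reversed: bpbmljm
  Compare pos 0 ('m') with pos 6 ('b'): MISMATCH
  Compare pos 1 ('j') with pos 5 ('p'): MISMATCH
  Compare pos 2 ('l') with pos 4 ('b'): MISMATCH
Result: not a palindrome

0


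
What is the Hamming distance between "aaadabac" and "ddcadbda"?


Comparing "aaadabac" and "ddcadbda" position by position:
  Position 0: 'a' vs 'd' => differ
  Position 1: 'a' vs 'd' => differ
  Position 2: 'a' vs 'c' => differ
  Position 3: 'd' vs 'a' => differ
  Position 4: 'a' vs 'd' => differ
  Position 5: 'b' vs 'b' => same
  Position 6: 'a' vs 'd' => differ
  Position 7: 'c' vs 'a' => differ
Total differences (Hamming distance): 7

7


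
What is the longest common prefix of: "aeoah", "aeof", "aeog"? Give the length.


Words: aeoah, aeof, aeog
  Position 0: all 'a' => match
  Position 1: all 'e' => match
  Position 2: all 'o' => match
  Position 3: ('a', 'f', 'g') => mismatch, stop
LCP = "aeo" (length 3)

3


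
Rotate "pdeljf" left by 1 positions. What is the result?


Input: "pdeljf", rotate left by 1
First 1 characters: "p"
Remaining characters: "deljf"
Concatenate remaining + first: "deljf" + "p" = "deljfp"

deljfp


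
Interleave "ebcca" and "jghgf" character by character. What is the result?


Interleaving "ebcca" and "jghgf":
  Position 0: 'e' from first, 'j' from second => "ej"
  Position 1: 'b' from first, 'g' from second => "bg"
  Position 2: 'c' from first, 'h' from second => "ch"
  Position 3: 'c' from first, 'g' from second => "cg"
  Position 4: 'a' from first, 'f' from second => "af"
Result: ejbgchcgaf

ejbgchcgaf


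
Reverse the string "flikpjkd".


Input: flikpjkd
Reading characters right to left:
  Position 7: 'd'
  Position 6: 'k'
  Position 5: 'j'
  Position 4: 'p'
  Position 3: 'k'
  Position 2: 'i'
  Position 1: 'l'
  Position 0: 'f'
Reversed: dkjpkilf

dkjpkilf


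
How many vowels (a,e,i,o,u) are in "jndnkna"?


Input: jndnkna
Checking each character:
  'j' at position 0: consonant
  'n' at position 1: consonant
  'd' at position 2: consonant
  'n' at position 3: consonant
  'k' at position 4: consonant
  'n' at position 5: consonant
  'a' at position 6: vowel (running total: 1)
Total vowels: 1

1


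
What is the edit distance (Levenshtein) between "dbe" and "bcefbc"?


Computing edit distance: "dbe" -> "bcefbc"
DP table:
           b    c    e    f    b    c
      0    1    2    3    4    5    6
  d   1    1    2    3    4    5    6
  b   2    1    2    3    4    4    5
  e   3    2    2    2    3    4    5
Edit distance = dp[3][6] = 5

5


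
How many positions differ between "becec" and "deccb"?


Comparing "becec" and "deccb" position by position:
  Position 0: 'b' vs 'd' => DIFFER
  Position 1: 'e' vs 'e' => same
  Position 2: 'c' vs 'c' => same
  Position 3: 'e' vs 'c' => DIFFER
  Position 4: 'c' vs 'b' => DIFFER
Positions that differ: 3

3


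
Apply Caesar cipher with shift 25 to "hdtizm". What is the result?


Caesar cipher: shift "hdtizm" by 25
  'h' (pos 7) + 25 = pos 6 = 'g'
  'd' (pos 3) + 25 = pos 2 = 'c'
  't' (pos 19) + 25 = pos 18 = 's'
  'i' (pos 8) + 25 = pos 7 = 'h'
  'z' (pos 25) + 25 = pos 24 = 'y'
  'm' (pos 12) + 25 = pos 11 = 'l'
Result: gcshyl

gcshyl


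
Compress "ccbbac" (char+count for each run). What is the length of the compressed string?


Input: ccbbac
Runs:
  'c' x 2 => "c2"
  'b' x 2 => "b2"
  'a' x 1 => "a1"
  'c' x 1 => "c1"
Compressed: "c2b2a1c1"
Compressed length: 8

8


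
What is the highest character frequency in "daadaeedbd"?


Input: daadaeedbd
Character counts:
  'a': 3
  'b': 1
  'd': 4
  'e': 2
Maximum frequency: 4

4


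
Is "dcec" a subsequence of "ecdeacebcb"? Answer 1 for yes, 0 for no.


Check if "dcec" is a subsequence of "ecdeacebcb"
Greedy scan:
  Position 0 ('e'): no match needed
  Position 1 ('c'): no match needed
  Position 2 ('d'): matches sub[0] = 'd'
  Position 3 ('e'): no match needed
  Position 4 ('a'): no match needed
  Position 5 ('c'): matches sub[1] = 'c'
  Position 6 ('e'): matches sub[2] = 'e'
  Position 7 ('b'): no match needed
  Position 8 ('c'): matches sub[3] = 'c'
  Position 9 ('b'): no match needed
All 4 characters matched => is a subsequence

1


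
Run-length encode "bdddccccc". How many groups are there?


Input: bdddccccc
Scanning for consecutive runs:
  Group 1: 'b' x 1 (positions 0-0)
  Group 2: 'd' x 3 (positions 1-3)
  Group 3: 'c' x 5 (positions 4-8)
Total groups: 3

3


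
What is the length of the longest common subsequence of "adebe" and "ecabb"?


LCS of "adebe" and "ecabb"
DP table:
           e    c    a    b    b
      0    0    0    0    0    0
  a   0    0    0    1    1    1
  d   0    0    0    1    1    1
  e   0    1    1    1    1    1
  b   0    1    1    1    2    2
  e   0    1    1    1    2    2
LCS length = dp[5][5] = 2

2


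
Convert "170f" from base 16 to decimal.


Input: "170f" in base 16
Positional expansion:
  Digit '1' (value 1) x 16^3 = 4096
  Digit '7' (value 7) x 16^2 = 1792
  Digit '0' (value 0) x 16^1 = 0
  Digit 'f' (value 15) x 16^0 = 15
Sum = 5903

5903


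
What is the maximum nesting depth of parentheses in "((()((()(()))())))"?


Input: "((()((()(()))())))"
Tracking depth:
  Position 0 '(': depth becomes 1
  Position 1 '(': depth becomes 2
  Position 2 '(': depth becomes 3
  Position 3 ')': depth becomes 2
  Position 4 '(': depth becomes 3
  Position 5 '(': depth becomes 4
  Position 6 '(': depth becomes 5
  Position 7 ')': depth becomes 4
  Position 8 '(': depth becomes 5
  Position 9 '(': depth becomes 6
  Position 10 ')': depth becomes 5
  Position 11 ')': depth becomes 4
  Position 12 ')': depth becomes 3
  Position 13 '(': depth becomes 4
  Position 14 ')': depth becomes 3
  Position 15 ')': depth becomes 2
  Position 16 ')': depth becomes 1
  Position 17 ')': depth becomes 0
Maximum depth reached: 6

6


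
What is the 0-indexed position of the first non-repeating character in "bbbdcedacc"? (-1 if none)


Input: bbbdcedacc
Character frequencies:
  'a': 1
  'b': 3
  'c': 3
  'd': 2
  'e': 1
Scanning left to right for freq == 1:
  Position 0 ('b'): freq=3, skip
  Position 1 ('b'): freq=3, skip
  Position 2 ('b'): freq=3, skip
  Position 3 ('d'): freq=2, skip
  Position 4 ('c'): freq=3, skip
  Position 5 ('e'): unique! => answer = 5

5


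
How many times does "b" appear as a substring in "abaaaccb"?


Searching for "b" in "abaaaccb"
Scanning each position:
  Position 0: "a" => no
  Position 1: "b" => MATCH
  Position 2: "a" => no
  Position 3: "a" => no
  Position 4: "a" => no
  Position 5: "c" => no
  Position 6: "c" => no
  Position 7: "b" => MATCH
Total occurrences: 2

2


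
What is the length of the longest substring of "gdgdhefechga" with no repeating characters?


Input: "gdgdhefechga"
Sliding window (track last position of each char):
  Position 0 ('g'): window [0,0] length 1 -- new best
  Position 1 ('d'): window [0,1] length 2 -- new best
  Position 2 ('g'): repeat (last at 0), move window start to 1
  Position 2 ('g'): window [1,2] length 2
  Position 3 ('d'): repeat (last at 1), move window start to 2
  Position 3 ('d'): window [2,3] length 2
  Position 4 ('h'): window [2,4] length 3 -- new best
  Position 5 ('e'): window [2,5] length 4 -- new best
  Position 6 ('f'): window [2,6] length 5 -- new best
  Position 7 ('e'): repeat (last at 5), move window start to 6
  Position 7 ('e'): window [6,7] length 2
  Position 8 ('c'): window [6,8] length 3
  Position 9 ('h'): window [6,9] length 4
  Position 10 ('g'): window [6,10] length 5
  Position 11 ('a'): window [6,11] length 6 -- new best
Longest substring with no repeats: "fechga" with length 6

6


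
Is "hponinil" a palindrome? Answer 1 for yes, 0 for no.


Input: hponinil
Reversed: lininoph
  Compare pos 0 ('h') with pos 7 ('l'): MISMATCH
  Compare pos 1 ('p') with pos 6 ('i'): MISMATCH
  Compare pos 2 ('o') with pos 5 ('n'): MISMATCH
  Compare pos 3 ('n') with pos 4 ('i'): MISMATCH
Result: not a palindrome

0


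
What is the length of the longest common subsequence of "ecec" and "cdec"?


LCS of "ecec" and "cdec"
DP table:
           c    d    e    c
      0    0    0    0    0
  e   0    0    0    1    1
  c   0    1    1    1    2
  e   0    1    1    2    2
  c   0    1    1    2    3
LCS length = dp[4][4] = 3

3


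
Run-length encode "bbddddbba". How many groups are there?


Input: bbddddbba
Scanning for consecutive runs:
  Group 1: 'b' x 2 (positions 0-1)
  Group 2: 'd' x 4 (positions 2-5)
  Group 3: 'b' x 2 (positions 6-7)
  Group 4: 'a' x 1 (positions 8-8)
Total groups: 4

4


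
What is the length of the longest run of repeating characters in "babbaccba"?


Input: "babbaccba"
Scanning for longest run:
  Position 1 ('a'): new char, reset run to 1
  Position 2 ('b'): new char, reset run to 1
  Position 3 ('b'): continues run of 'b', length=2
  Position 4 ('a'): new char, reset run to 1
  Position 5 ('c'): new char, reset run to 1
  Position 6 ('c'): continues run of 'c', length=2
  Position 7 ('b'): new char, reset run to 1
  Position 8 ('a'): new char, reset run to 1
Longest run: 'b' with length 2

2


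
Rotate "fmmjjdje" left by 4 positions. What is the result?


Input: "fmmjjdje", rotate left by 4
First 4 characters: "fmmj"
Remaining characters: "jdje"
Concatenate remaining + first: "jdje" + "fmmj" = "jdjefmmj"

jdjefmmj


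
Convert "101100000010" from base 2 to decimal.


Input: "101100000010" in base 2
Positional expansion:
  Digit '1' (value 1) x 2^11 = 2048
  Digit '0' (value 0) x 2^10 = 0
  Digit '1' (value 1) x 2^9 = 512
  Digit '1' (value 1) x 2^8 = 256
  Digit '0' (value 0) x 2^7 = 0
  Digit '0' (value 0) x 2^6 = 0
  Digit '0' (value 0) x 2^5 = 0
  Digit '0' (value 0) x 2^4 = 0
  Digit '0' (value 0) x 2^3 = 0
  Digit '0' (value 0) x 2^2 = 0
  Digit '1' (value 1) x 2^1 = 2
  Digit '0' (value 0) x 2^0 = 0
Sum = 2818

2818
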